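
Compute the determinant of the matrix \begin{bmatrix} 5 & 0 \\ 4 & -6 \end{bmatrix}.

det = 5·(-6) − 0·4 = -30 − 0 = -30

-30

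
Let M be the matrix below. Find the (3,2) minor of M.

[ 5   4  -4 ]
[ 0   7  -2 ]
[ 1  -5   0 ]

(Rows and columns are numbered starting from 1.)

-10

Delete row 3 and column 2; the remaining 2×2 submatrix is [5 -4; 0 -2].
Its determinant is 5·(-2) − (-4)·0 = -10.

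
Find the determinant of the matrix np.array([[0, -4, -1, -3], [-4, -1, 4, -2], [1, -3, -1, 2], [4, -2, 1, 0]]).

359

Expand along row 1 (it has 1 zero):
  − (-4) · M_12   where M_12 = det([-4 4 -2; 1 -1 2; 4 1 0]) = 30
  + (-1) · M_13   where M_13 = det([-4 -1 -2; 1 -3 2; 4 -2 0]) = -44
  − (-3) · M_14   where M_14 = det([-4 -1 4; 1 -3 -1; 4 -2 1]) = 65
det = (-1)·(-4)·(30) + (+1)·(-1)·(-44) + (-1)·(-3)·(65) = 359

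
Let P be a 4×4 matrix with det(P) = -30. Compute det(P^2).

900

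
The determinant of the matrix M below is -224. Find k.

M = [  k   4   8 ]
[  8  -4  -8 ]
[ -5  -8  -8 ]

Expanding along the row containing k, det(M) is linear in k: det(M) = (-32)·k + (-256).
Set (-32)·k + (-256) = -224  ⇒  (-32)·k = 32  ⇒  k = -1.

k = -1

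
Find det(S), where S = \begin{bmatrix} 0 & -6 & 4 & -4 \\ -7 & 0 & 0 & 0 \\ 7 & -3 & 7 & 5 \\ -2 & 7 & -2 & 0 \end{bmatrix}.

1764

Expand along row 2 (it has 3 zeros):
  − (-7) · M_21   where M_21 = det([-6 4 -4; -3 7 5; 7 -2 0]) = 252
det = (-1)·(-7)·(252) = 1764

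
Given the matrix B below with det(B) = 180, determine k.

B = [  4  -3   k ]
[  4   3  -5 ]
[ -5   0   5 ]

9

Expanding along the row containing k, det(B) is linear in k: det(B) = (15)·k + (45).
Set (15)·k + (45) = 180  ⇒  (15)·k = 135  ⇒  k = 9.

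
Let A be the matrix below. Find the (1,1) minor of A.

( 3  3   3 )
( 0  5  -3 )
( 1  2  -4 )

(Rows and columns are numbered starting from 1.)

Delete row 1 and column 1; the remaining 2×2 submatrix is [5 -3; 2 -4].
Its determinant is 5·(-4) − (-3)·2 = -14.

-14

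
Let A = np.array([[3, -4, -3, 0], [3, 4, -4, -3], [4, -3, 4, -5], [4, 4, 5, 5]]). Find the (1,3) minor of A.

Delete row 1 and column 3; the remaining 3×3 submatrix is [3 4 -3; 4 -3 -5; 4 4 5].
Its determinant is -229.

-229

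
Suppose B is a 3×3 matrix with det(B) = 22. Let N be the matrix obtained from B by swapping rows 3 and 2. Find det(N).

The determinant is -22.

Swapping two rows multiplies the determinant by −1.
det(N) = (-1)·(22) = -22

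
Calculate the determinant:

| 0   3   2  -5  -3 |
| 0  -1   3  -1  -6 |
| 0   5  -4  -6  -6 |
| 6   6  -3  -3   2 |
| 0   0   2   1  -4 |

The determinant is -2466.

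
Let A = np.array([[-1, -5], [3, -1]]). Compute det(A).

det(A) = (-1)·(-1) − (-5)·3 = 1 − (-15) = 16

16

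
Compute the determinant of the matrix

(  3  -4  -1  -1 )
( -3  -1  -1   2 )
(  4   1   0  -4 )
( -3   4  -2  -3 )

Expand along row 3 (it has 1 zero):
  + (4) · M_31   where M_31 = det([-4 -1 -1; -1 -1 2; 4 -2 -3]) = -39
  − (1) · M_32   where M_32 = det([3 -1 -1; -3 -1 2; -3 -2 -3]) = 33
  − (-4) · M_34   where M_34 = det([3 -4 -1; -3 -1 -1; -3 4 -2]) = 45
det = (+1)·(4)·(-39) + (-1)·(1)·(33) + (-1)·(-4)·(45) = -9

The determinant is -9.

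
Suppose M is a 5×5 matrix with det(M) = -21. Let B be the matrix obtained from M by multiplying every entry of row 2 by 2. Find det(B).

The determinant is -42.

Scaling one row by 2 multiplies the determinant by 2.
det(B) = (2)·(-21) = -42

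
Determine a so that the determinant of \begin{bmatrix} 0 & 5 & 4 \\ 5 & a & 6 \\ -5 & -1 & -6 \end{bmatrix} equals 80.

Expanding along the row containing a, det(B) is linear in a: det(B) = (20)·a + (-20).
Set (20)·a + (-20) = 80  ⇒  (20)·a = 100  ⇒  a = 5.

5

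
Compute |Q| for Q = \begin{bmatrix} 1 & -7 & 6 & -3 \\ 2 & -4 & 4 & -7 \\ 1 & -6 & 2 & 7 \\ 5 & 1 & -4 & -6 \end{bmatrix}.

det(Q) = 122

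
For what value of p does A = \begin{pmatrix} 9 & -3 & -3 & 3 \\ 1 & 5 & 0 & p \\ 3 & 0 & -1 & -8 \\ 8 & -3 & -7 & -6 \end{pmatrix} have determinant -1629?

Expanding along the row containing p, det(A) is linear in p: det(A) = (-39)·p + (-1824).
Set (-39)·p + (-1824) = -1629  ⇒  (-39)·p = 195  ⇒  p = -5.

p = -5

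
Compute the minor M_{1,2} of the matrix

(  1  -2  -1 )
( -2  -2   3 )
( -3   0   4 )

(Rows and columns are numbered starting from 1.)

The minor is 1.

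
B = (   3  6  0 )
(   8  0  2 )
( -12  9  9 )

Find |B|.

Expand along column 2:
  − 6 · |8 2; -12 9| = −6·(72 − (-24)) = -576
  − 9 · |3 0; 8 2| = −9·(6 − 0) = -54
Sum: (-576) + (-54) = -630

-630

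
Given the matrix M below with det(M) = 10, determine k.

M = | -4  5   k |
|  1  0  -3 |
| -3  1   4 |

-3

Expanding along the row containing k, det(M) is linear in k: det(M) = (1)·k + (13).
Set (1)·k + (13) = 10  ⇒  (1)·k = -3  ⇒  k = -3.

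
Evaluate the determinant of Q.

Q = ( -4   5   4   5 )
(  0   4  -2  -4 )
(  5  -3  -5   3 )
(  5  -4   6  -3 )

Expand along row 2 (it has 1 zero):
  + (4) · M_22   where M_22 = det([-4 4 5; 5 -5 3; 5 6 -3]) = 407
  − (-2) · M_23   where M_23 = det([-4 5 5; 5 -3 3; 5 -4 -3]) = 41
  + (-4) · M_24   where M_24 = det([-4 5 4; 5 -3 -5; 5 -4 6]) = -143
det = (+1)·(4)·(407) + (-1)·(-2)·(41) + (+1)·(-4)·(-143) = 2282

2282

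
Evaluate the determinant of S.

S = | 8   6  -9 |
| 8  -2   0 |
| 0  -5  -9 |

Expand along row 2:
  − 8 · |6 -9; -5 -9| = −8·(-54 − 45) = 792
  + (-2) · |8 -9; 0 -9| = (-2)·(-72 − 0) = 144
Sum: (792) + (144) = 936

det(S) = 936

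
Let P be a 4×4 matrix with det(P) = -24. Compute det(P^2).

576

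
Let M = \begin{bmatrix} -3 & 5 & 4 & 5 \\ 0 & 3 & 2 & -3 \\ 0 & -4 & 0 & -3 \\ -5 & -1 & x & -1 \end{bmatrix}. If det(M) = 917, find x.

x = -7

Expanding along the column containing x, det(M) is linear in x: det(M) = (-63)·x + (476).
Set (-63)·x + (476) = 917  ⇒  (-63)·x = 441  ⇒  x = -7.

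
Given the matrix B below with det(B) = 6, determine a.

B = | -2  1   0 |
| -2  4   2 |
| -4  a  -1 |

a = 2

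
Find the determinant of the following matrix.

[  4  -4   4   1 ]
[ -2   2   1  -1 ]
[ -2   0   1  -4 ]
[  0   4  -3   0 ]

-156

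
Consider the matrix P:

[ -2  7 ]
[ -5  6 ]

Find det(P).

det(P) = (-2)·6 − 7·(-5) = -12 − (-35) = 23

det(P) = 23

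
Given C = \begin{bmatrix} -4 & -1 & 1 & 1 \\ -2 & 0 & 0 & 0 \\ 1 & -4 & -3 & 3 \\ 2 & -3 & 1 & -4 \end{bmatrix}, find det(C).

Expand along row 2 (it has 3 zeros):
  − (-2) · M_21   where M_21 = det([-1 1 1; -4 -3 3; -3 1 -4]) = -47
det = (-1)·(-2)·(-47) = -94

|C| = -94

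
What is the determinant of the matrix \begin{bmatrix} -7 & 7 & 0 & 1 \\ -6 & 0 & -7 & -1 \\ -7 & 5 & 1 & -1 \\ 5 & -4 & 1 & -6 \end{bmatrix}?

Expand along row 1 (it has 1 zero):
  + (-7) · M_11   where M_11 = det([0 -7 -1; 5 1 -1; -4 1 -6]) = -247
  − (7) · M_12   where M_12 = det([-6 -7 -1; -7 1 -1; 5 1 -6]) = 371
  − (1) · M_14   where M_14 = det([-6 0 -7; -7 5 1; 5 -4 1]) = -75
det = (+1)·(-7)·(-247) + (-1)·(7)·(371) + (-1)·(1)·(-75) = -793

-793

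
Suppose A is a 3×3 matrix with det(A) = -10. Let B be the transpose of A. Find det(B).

The determinant is -10.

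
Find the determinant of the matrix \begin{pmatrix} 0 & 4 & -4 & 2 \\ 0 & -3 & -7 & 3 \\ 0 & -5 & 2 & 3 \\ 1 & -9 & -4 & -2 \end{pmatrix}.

Expand along column 1 (it has 3 zeros):
  − (1) · M_41   where M_41 = det([4 -4 2; -3 -7 3; -5 2 3]) = -166
det = (-1)·(1)·(-166) = 166

166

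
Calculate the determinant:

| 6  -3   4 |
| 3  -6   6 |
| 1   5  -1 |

The determinant is -87.

Expand along column 1:
  + 6 · |-6 6; 5 -1| = 6·(6 − 30) = -144
  − 3 · |-3 4; 5 -1| = −3·(3 − 20) = 51
  + 1 · |-3 4; -6 6| = 1·(-18 − (-24)) = 6
Sum: (-144) + (51) + (6) = -87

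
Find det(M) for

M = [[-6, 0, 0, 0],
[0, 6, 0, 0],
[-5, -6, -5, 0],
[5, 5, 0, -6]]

M is lower triangular, so det(M) is the product of the diagonal entries:
det = (-6) · (6) · (-5) · (-6) = -1080

|M| = -1080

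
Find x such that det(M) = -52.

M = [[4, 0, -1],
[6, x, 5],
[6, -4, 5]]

Expanding along the row containing x, det(M) is linear in x: det(M) = (26)·x + (104).
Set (26)·x + (104) = -52  ⇒  (26)·x = -156  ⇒  x = -6.

-6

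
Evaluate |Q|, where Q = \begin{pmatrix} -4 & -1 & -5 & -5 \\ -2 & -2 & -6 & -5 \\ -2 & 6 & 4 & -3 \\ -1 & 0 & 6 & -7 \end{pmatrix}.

Expand along row 4 (it has 1 zero):
  − (-1) · M_41   where M_41 = det([-1 -5 -5; -2 -6 -5; 6 4 -3]) = 2
  − (6) · M_43   where M_43 = det([-4 -1 -5; -2 -2 -5; -2 6 -3]) = -68
  + (-7) · M_44   where M_44 = det([-4 -1 -5; -2 -2 -6; -2 6 4]) = -52
det = (-1)·(-1)·(2) + (-1)·(6)·(-68) + (+1)·(-7)·(-52) = 774

|Q| = 774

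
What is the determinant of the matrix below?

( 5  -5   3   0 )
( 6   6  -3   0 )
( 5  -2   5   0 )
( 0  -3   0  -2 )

-438

Expand along column 4 (it has 3 zeros):
  + (-2) · M_44   where M_44 = det([5 -5 3; 6 6 -3; 5 -2 5]) = 219
det = (+1)·(-2)·(219) = -438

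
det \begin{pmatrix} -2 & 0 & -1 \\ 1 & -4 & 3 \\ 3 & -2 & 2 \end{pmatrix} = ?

Expand along row 1:
  + (-2) · |-4 3; -2 2| = (-2)·(-8 − (-6)) = 4
  + (-1) · |1 -4; 3 -2| = (-1)·(-2 − (-12)) = -10
Sum: (4) + (-10) = -6

The determinant is -6.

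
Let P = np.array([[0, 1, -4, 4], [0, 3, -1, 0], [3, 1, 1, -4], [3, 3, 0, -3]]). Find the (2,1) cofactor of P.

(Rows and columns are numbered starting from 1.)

-21

Delete row 2 and column 1; the remaining 3×3 submatrix is [1 -4 4; 1 1 -4; 3 0 -3].
Its determinant is 21.
The cofactor carries sign (−1)^(2+1) = −1, so C_{2,1} = −(21) = -21.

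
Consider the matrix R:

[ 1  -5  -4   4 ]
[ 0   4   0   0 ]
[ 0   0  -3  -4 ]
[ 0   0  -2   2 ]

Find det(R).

-56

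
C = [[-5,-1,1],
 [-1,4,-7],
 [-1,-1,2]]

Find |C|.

Expand along row 1:
  + (-5) · |4 -7; -1 2| = (-5)·(8 − 7) = -5
  − (-1) · |-1 -7; -1 2| = −(-1)·(-2 − 7) = -9
  + 1 · |-1 4; -1 -1| = 1·(1 − (-4)) = 5
Sum: (-5) + (-9) + (5) = -9

-9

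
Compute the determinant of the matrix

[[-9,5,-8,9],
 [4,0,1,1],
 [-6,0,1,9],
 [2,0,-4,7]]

Expand along column 2 (it has 3 zeros):
  − (5) · M_12   where M_12 = det([4 1 1; -6 1 9; 2 -4 7]) = 254
det = (-1)·(5)·(254) = -1270

The determinant is -1270.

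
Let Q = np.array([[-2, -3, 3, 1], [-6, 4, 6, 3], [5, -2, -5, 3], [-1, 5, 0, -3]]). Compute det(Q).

Expand along row 4 (it has 1 zero):
  − (-1) · M_41   where M_41 = det([-3 3 1; 4 6 3; -2 -5 3]) = -161
  + (5) · M_42   where M_42 = det([-2 3 1; -6 6 3; 5 -5 3]) = 33
  + (-3) · M_44   where M_44 = det([-2 -3 3; -6 4 6; 5 -2 -5]) = -8
det = (-1)·(-1)·(-161) + (+1)·(5)·(33) + (+1)·(-3)·(-8) = 28

28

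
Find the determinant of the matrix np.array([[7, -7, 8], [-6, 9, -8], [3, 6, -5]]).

-105

Expand along column 1:
  + 7 · |9 -8; 6 -5| = 7·(-45 − (-48)) = 21
  − (-6) · |-7 8; 6 -5| = −(-6)·(35 − 48) = -78
  + 3 · |-7 8; 9 -8| = 3·(56 − 72) = -48
Sum: (21) + (-78) + (-48) = -105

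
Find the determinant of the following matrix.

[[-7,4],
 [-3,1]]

det = (-7)·1 − 4·(-3) = -7 − (-12) = 5

5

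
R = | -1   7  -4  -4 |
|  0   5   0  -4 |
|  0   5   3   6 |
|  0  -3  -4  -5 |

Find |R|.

-89

Expand along column 1 (it has 3 zeros):
  + (-1) · M_11   where M_11 = det([5 0 -4; 5 3 6; -3 -4 -5]) = 89
det = (+1)·(-1)·(89) = -89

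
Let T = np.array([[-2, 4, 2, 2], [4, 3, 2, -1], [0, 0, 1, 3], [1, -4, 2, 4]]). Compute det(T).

Expand along row 3 (it has 2 zeros):
  + (1) · M_33   where M_33 = det([-2 4 2; 4 3 -1; 1 -4 4]) = -122
  − (3) · M_34   where M_34 = det([-2 4 2; 4 3 2; 1 -4 2]) = -90
det = (+1)·(1)·(-122) + (-1)·(3)·(-90) = 148

148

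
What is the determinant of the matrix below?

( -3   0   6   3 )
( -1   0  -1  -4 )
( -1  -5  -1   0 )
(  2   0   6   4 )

-480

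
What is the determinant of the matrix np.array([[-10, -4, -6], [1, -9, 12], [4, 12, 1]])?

1054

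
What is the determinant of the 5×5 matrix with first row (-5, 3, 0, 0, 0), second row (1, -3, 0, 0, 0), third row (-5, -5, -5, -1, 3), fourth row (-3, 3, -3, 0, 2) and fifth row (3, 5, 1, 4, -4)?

The determinant is 168.

The matrix is block lower-triangular with a 2×2 block and a 3×3 block on the diagonal, so its determinant equals the product of the determinants of the diagonal blocks.
det of the 2×2 block = 12
det of the 3×3 block = 14
det = (12)·(14) = 168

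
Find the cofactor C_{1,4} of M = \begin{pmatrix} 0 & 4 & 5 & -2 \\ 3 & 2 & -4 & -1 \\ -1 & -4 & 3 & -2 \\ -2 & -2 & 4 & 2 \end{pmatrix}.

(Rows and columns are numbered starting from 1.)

Delete row 1 and column 4; the remaining 3×3 submatrix is [3 2 -4; -1 -4 3; -2 -2 4].
Its determinant is -10.
The cofactor carries sign (−1)^(1+4) = −1, so C_{1,4} = −(-10) = 10.

The cofactor is 10.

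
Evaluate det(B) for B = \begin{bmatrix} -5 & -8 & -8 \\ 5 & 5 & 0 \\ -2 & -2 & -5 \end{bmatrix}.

|B| = -75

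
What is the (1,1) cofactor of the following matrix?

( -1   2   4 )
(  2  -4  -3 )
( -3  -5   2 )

-23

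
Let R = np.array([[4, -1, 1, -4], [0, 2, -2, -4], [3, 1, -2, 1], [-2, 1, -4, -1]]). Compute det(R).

|R| = 196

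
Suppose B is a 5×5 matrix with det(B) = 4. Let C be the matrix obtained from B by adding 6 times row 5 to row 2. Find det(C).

det(C) = 4

Adding a multiple of one row to another leaves the determinant unchanged.
det(C) = (1)·(4) = 4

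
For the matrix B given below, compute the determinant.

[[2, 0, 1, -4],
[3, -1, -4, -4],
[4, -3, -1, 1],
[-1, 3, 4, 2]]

Expand along row 1 (it has 1 zero):
  + (2) · M_11   where M_11 = det([-1 -4 -4; -3 -1 1; 3 4 2]) = 6
  + (1) · M_13   where M_13 = det([3 -1 -4; 4 -3 1; -1 3 2]) = -54
  − (-4) · M_14   where M_14 = det([3 -1 -4; 4 -3 -1; -1 3 4]) = -48
det = (+1)·(2)·(6) + (+1)·(1)·(-54) + (-1)·(-4)·(-48) = -234

-234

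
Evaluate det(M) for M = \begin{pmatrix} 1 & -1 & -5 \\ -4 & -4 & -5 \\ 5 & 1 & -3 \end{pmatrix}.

-26

Expand along row 1:
  + 1 · |-4 -5; 1 -3| = 1·(12 − (-5)) = 17
  − (-1) · |-4 -5; 5 -3| = −(-1)·(12 − (-25)) = 37
  + (-5) · |-4 -4; 5 1| = (-5)·(-4 − (-20)) = -80
Sum: (17) + (37) + (-80) = -26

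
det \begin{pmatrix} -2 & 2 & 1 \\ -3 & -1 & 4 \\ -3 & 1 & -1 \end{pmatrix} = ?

Expand along column 1:
  + (-2) · |-1 4; 1 -1| = (-2)·(1 − 4) = 6
  − (-3) · |2 1; 1 -1| = −(-3)·(-2 − 1) = -9
  + (-3) · |2 1; -1 4| = (-3)·(8 − (-1)) = -27
Sum: (6) + (-9) + (-27) = -30

The determinant is -30.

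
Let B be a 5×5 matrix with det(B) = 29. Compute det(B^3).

24389

det(B^3) = (det B)^3 = (29)^3 = 24389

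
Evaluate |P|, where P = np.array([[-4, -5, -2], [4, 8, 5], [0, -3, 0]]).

Expand along row 3:
  − (-3) · |-4 -2; 4 5| = −(-3)·(-20 − (-8)) = -36

The determinant is -36.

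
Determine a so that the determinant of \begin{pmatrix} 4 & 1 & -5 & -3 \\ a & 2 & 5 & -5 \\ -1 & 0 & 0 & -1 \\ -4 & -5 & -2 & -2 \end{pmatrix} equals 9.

Expanding along the column containing a, det(A) is linear in a: det(A) = (27)·a + (252).
Set (27)·a + (252) = 9  ⇒  (27)·a = -243  ⇒  a = -9.

a = -9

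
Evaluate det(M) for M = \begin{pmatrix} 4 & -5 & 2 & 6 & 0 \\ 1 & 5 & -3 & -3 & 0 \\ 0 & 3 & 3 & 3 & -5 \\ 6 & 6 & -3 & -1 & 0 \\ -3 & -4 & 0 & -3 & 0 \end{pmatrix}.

Expand along column 5 (it has 4 zeros):
  + (-5) · M_35   where M_35 = det([4 -5 2 6; 1 5 -3 -3; 6 6 -3 -1; -3 -4 0 -3]) = -179
det = (+1)·(-5)·(-179) = 895

The determinant is 895.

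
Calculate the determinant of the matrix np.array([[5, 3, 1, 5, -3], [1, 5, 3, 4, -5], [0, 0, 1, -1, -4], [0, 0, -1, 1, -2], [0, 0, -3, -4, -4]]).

-924

The matrix is block upper-triangular with a 2×2 block and a 3×3 block on the diagonal, so its determinant equals the product of the determinants of the diagonal blocks.
det of the 2×2 block = 22
det of the 3×3 block = -42
det = (22)·(-42) = -924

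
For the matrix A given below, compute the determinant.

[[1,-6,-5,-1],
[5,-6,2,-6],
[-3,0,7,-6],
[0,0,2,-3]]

Expand along row 4 (it has 2 zeros):
  − (2) · M_43   where M_43 = det([1 -6 -1; 5 -6 -6; -3 0 -6]) = -234
  + (-3) · M_44   where M_44 = det([1 -6 -5; 5 -6 2; -3 0 7]) = 294
det = (-1)·(2)·(-234) + (+1)·(-3)·(294) = -414

-414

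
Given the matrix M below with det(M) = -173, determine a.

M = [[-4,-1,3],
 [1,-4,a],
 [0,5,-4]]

Expanding along the column containing a, det(M) is linear in a: det(M) = (20)·a + (-53).
Set (20)·a + (-53) = -173  ⇒  (20)·a = -120  ⇒  a = -6.

a = -6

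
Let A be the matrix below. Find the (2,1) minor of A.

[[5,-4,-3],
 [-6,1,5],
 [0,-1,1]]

-7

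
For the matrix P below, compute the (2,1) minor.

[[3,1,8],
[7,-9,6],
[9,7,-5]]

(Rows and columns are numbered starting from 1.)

Delete row 2 and column 1; the remaining 2×2 submatrix is [1 8; 7 -5].
Its determinant is 1·(-5) − 8·7 = -61.

-61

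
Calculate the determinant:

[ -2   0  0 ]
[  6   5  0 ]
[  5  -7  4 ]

The matrix is lower triangular, so the determinant is the product of the diagonal entries:
det = (-2) · (5) · (4) = -40

-40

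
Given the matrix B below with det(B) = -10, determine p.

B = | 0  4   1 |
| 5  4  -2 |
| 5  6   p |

-1

Expanding along the column containing p, det(B) is linear in p: det(B) = (-20)·p + (-30).
Set (-20)·p + (-30) = -10  ⇒  (-20)·p = 20  ⇒  p = -1.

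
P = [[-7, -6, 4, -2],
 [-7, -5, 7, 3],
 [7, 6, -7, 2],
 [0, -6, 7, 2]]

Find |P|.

det(P) = 672

Expand along row 4 (it has 1 zero):
  + (-6) · M_42   where M_42 = det([-7 4 -2; -7 7 3; 7 -7 2]) = -105
  − (7) · M_43   where M_43 = det([-7 -6 -2; -7 -5 3; 7 6 2]) = 0
  + (2) · M_44   where M_44 = det([-7 -6 4; -7 -5 7; 7 6 -7]) = 21
det = (+1)·(-6)·(-105) + (-1)·(7)·(0) + (+1)·(2)·(21) = 672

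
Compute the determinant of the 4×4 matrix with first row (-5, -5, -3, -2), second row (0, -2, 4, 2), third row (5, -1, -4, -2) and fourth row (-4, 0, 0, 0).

-24

Expand along row 4 (it has 3 zeros):
  − (-4) · M_41   where M_41 = det([-5 -3 -2; -2 4 2; -1 -4 -2]) = -6
det = (-1)·(-4)·(-6) = -24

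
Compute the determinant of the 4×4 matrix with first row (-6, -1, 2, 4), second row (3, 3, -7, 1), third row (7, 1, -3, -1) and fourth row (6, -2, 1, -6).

The determinant is -218.

Expand along row 1:
  + (-6) · M_11   where M_11 = det([3 -7 1; 1 -3 -1; -2 1 -6]) = -4
  − (-1) · M_12   where M_12 = det([3 -7 1; 7 -3 -1; 6 1 -6]) = -170
  + (2) · M_13   where M_13 = det([3 3 1; 7 1 -1; 6 -2 -6]) = 64
  − (4) · M_14   where M_14 = det([3 3 -7; 7 1 -3; 6 -2 1]) = 50
det = (+1)·(-6)·(-4) + (-1)·(-1)·(-170) + (+1)·(2)·(64) + (-1)·(4)·(50) = -218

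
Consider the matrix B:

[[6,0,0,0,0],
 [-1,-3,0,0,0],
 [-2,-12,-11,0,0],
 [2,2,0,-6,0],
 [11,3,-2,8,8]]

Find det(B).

det(B) = -9504

B is lower triangular, so det(B) is the product of the diagonal entries:
det = (6) · (-3) · (-11) · (-6) · (8) = -9504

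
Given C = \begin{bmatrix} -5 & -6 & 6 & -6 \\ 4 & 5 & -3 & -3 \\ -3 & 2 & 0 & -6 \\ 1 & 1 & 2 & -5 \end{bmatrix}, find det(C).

324

Expand along row 3 (it has 1 zero):
  + (-3) · M_31   where M_31 = det([-6 6 -6; 5 -3 -3; 1 2 -5]) = -72
  − (2) · M_32   where M_32 = det([-5 6 -6; 4 -3 -3; 1 2 -5]) = -69
  − (-6) · M_34   where M_34 = det([-5 -6 6; 4 5 -3; 1 1 2]) = -5
det = (+1)·(-3)·(-72) + (-1)·(2)·(-69) + (-1)·(-6)·(-5) = 324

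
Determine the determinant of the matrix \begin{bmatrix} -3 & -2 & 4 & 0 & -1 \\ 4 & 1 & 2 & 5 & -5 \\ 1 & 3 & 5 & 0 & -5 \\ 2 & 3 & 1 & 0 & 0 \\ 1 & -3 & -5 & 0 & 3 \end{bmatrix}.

The determinant is 520.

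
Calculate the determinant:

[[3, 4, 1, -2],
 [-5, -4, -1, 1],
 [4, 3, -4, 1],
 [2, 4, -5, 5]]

The determinant is -207.

Expand along row 1:
  + (3) · M_11   where M_11 = det([-4 -1 1; 3 -4 1; 4 -5 5]) = 72
  − (4) · M_12   where M_12 = det([-5 -1 1; 4 -4 1; 2 -5 5]) = 81
  + (1) · M_13   where M_13 = det([-5 -4 1; 4 3 1; 2 4 5]) = 27
  − (-2) · M_14   where M_14 = det([-5 -4 -1; 4 3 -4; 2 4 -5]) = -63
det = (+1)·(3)·(72) + (-1)·(4)·(81) + (+1)·(1)·(27) + (-1)·(-2)·(-63) = -207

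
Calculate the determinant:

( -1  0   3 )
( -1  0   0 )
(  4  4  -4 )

-12

Expand along row 2:
  − (-1) · |0 3; 4 -4| = −(-1)·(0 − 12) = -12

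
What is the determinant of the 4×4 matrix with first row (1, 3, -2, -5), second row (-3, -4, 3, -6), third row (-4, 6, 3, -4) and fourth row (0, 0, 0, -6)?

-174

Expand along row 4 (it has 3 zeros):
  + (-6) · M_44   where M_44 = det([1 3 -2; -3 -4 3; -4 6 3]) = 29
det = (+1)·(-6)·(29) = -174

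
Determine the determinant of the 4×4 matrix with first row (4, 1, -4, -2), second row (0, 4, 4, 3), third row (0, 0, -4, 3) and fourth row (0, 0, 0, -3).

The matrix is upper triangular, so the determinant is the product of the diagonal entries:
det = (4) · (4) · (-4) · (-3) = 192

192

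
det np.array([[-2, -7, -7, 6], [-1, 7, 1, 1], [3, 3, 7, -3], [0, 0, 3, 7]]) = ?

Expand along row 4 (it has 2 zeros):
  − (3) · M_43   where M_43 = det([-2 -7 6; -1 7 1; 3 3 -3]) = -96
  + (7) · M_44   where M_44 = det([-2 -7 -7; -1 7 1; 3 3 7]) = 6
det = (-1)·(3)·(-96) + (+1)·(7)·(6) = 330

The determinant is 330.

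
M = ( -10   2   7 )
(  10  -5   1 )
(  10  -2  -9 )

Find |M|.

Expand along row 1:
  + (-10) · |-5 1; -2 -9| = (-10)·(45 − (-2)) = -470
  − 2 · |10 1; 10 -9| = −2·(-90 − 10) = 200
  + 7 · |10 -5; 10 -2| = 7·(-20 − (-50)) = 210
Sum: (-470) + (200) + (210) = -60

det(M) = -60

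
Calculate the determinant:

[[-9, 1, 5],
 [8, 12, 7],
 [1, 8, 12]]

The determinant is -621.

Expand along row 1:
  + (-9) · |12 7; 8 12| = (-9)·(144 − 56) = -792
  − 1 · |8 7; 1 12| = −1·(96 − 7) = -89
  + 5 · |8 12; 1 8| = 5·(64 − 12) = 260
Sum: (-792) + (-89) + (260) = -621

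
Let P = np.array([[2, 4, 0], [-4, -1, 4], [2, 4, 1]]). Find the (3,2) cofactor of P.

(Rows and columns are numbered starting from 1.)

-8

Delete row 3 and column 2; the remaining 2×2 submatrix is [2 0; -4 4].
Its determinant is 2·4 − 0·(-4) = 8.
The cofactor carries sign (−1)^(3+2) = −1, so C_{3,2} = −(8) = -8.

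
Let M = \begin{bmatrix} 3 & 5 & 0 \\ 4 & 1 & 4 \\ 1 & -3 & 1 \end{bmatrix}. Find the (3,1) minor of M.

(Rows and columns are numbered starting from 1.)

Delete row 3 and column 1; the remaining 2×2 submatrix is [5 0; 1 4].
Its determinant is 5·4 − 0·1 = 20.

The minor is 20.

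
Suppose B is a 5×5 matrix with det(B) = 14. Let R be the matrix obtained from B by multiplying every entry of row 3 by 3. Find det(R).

|R| = 42

Scaling one row by 3 multiplies the determinant by 3.
det(R) = (3)·(14) = 42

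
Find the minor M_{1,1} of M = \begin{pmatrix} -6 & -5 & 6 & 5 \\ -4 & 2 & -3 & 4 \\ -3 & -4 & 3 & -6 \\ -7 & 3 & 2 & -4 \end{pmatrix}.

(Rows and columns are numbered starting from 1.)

34

Delete row 1 and column 1; the remaining 3×3 submatrix is [2 -3 4; -4 3 -6; 3 2 -4].
Its determinant is 34.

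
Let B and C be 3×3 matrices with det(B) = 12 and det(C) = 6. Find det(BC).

|BC| = 72

det(BC) = det(B)·det(C) = (12)·(6) = 72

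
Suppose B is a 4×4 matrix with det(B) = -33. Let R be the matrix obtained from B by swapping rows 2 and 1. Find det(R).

Swapping two rows multiplies the determinant by −1.
det(R) = (-1)·(-33) = 33

|R| = 33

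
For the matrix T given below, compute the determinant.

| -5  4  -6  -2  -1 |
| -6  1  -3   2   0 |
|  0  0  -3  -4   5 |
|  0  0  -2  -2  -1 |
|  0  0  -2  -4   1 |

T is block upper-triangular with a 2×2 block and a 3×3 block on the diagonal, so its determinant equals the product of the determinants of the diagonal blocks.
det of the 2×2 block = 19
det of the 3×3 block = 22
det = (19)·(22) = 418

|T| = 418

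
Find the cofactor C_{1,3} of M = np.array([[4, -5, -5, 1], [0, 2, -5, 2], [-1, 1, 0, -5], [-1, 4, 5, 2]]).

The cofactor is 8.

Delete row 1 and column 3; the remaining 3×3 submatrix is [0 2 2; -1 1 -5; -1 4 2].
Its determinant is 8.
The cofactor carries sign (−1)^(1+3) = +1, so C_{1,3} = +(8) = 8.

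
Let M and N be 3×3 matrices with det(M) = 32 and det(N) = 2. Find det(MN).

det(MN) = det(M)·det(N) = (32)·(2) = 64

64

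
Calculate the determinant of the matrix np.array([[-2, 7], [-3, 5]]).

11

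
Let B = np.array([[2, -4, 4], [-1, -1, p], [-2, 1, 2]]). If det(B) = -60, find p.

p = -6

Expanding along the column containing p, det(B) is linear in p: det(B) = (6)·p + (-24).
Set (6)·p + (-24) = -60  ⇒  (6)·p = -36  ⇒  p = -6.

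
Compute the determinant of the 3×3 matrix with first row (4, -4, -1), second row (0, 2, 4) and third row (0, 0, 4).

The matrix is upper triangular, so the determinant is the product of the diagonal entries:
det = (4) · (2) · (4) = 32

32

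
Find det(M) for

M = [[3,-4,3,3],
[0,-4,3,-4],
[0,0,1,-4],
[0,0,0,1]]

-12

M is upper triangular, so det(M) is the product of the diagonal entries:
det = (3) · (-4) · (1) · (1) = -12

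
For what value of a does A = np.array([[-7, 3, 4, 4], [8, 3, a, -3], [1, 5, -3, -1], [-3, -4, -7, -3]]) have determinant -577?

Expanding along the row containing a, det(A) is linear in a: det(A) = (-195)·a + (-577).
Set (-195)·a + (-577) = -577  ⇒  (-195)·a = 0  ⇒  a = 0.

a = 0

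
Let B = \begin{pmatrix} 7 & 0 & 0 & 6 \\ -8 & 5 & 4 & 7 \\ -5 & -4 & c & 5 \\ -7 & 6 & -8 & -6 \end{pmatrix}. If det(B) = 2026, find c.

Expanding along the row containing c, det(B) is linear in c: det(B) = (-582)·c + (7264).
Set (-582)·c + (7264) = 2026  ⇒  (-582)·c = -5238  ⇒  c = 9.

9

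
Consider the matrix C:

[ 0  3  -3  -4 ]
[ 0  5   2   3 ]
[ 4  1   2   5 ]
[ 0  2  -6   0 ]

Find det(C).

The determinant is 688.

Expand along column 1 (it has 3 zeros):
  + (4) · M_31   where M_31 = det([3 -3 -4; 5 2 3; 2 -6 0]) = 172
det = (+1)·(4)·(172) = 688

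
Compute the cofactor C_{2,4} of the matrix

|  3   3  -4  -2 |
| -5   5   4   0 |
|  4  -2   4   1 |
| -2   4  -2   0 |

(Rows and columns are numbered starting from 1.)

-84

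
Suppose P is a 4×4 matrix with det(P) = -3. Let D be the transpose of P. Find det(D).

The determinant is -3.

det(Pᵀ) = det(P).
det(D) = (1)·(-3) = -3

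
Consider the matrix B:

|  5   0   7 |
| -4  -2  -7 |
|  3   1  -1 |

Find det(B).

det(B) = 59

Expand along column 2:
  + (-2) · |5 7; 3 -1| = (-2)·(-5 − 21) = 52
  − 1 · |5 7; -4 -7| = −1·(-35 − (-28)) = 7
Sum: (52) + (7) = 59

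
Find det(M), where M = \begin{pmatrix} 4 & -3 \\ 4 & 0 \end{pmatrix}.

det(M) = 12

det(M) = 4·0 − (-3)·4 = 0 − (-12) = 12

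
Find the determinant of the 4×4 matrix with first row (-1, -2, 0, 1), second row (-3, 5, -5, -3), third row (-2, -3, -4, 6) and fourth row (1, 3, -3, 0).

Expand along row 1 (it has 1 zero):
  + (-1) · M_11   where M_11 = det([5 -5 -3; -3 -4 6; 3 -3 0]) = -63
  − (-2) · M_12   where M_12 = det([-3 -5 -3; -2 -4 6; 1 -3 0]) = -114
  − (1) · M_14   where M_14 = det([-3 5 -5; -2 -3 -4; 1 3 -3]) = -98
det = (+1)·(-1)·(-63) + (-1)·(-2)·(-114) + (-1)·(1)·(-98) = -67

-67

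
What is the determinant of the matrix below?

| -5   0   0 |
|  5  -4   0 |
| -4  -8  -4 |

The determinant is -80.

The matrix is lower triangular, so the determinant is the product of the diagonal entries:
det = (-5) · (-4) · (-4) = -80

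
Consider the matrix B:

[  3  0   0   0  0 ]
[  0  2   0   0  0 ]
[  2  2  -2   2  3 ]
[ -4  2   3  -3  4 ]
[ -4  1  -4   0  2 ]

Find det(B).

B is block lower-triangular with a 2×2 block and a 3×3 block on the diagonal, so its determinant equals the product of the determinants of the diagonal blocks.
det of the 2×2 block = 6
det of the 3×3 block = -68
det = (6)·(-68) = -408

det(B) = -408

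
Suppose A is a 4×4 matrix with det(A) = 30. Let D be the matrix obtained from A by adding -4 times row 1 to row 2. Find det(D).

30

Adding a multiple of one row to another leaves the determinant unchanged.
det(D) = (1)·(30) = 30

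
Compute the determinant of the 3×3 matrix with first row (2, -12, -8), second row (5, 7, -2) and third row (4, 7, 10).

Expand along row 1:
  + 2 · |7 -2; 7 10| = 2·(70 − (-14)) = 168
  − (-12) · |5 -2; 4 10| = −(-12)·(50 − (-8)) = 696
  + (-8) · |5 7; 4 7| = (-8)·(35 − 28) = -56
Sum: (168) + (696) + (-56) = 808

The determinant is 808.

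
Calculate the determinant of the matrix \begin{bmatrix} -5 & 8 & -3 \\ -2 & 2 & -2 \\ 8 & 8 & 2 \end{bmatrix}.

Expand along row 1:
  + (-5) · |2 -2; 8 2| = (-5)·(4 − (-16)) = -100
  − 8 · |-2 -2; 8 2| = −8·(-4 − (-16)) = -96
  + (-3) · |-2 2; 8 8| = (-3)·(-16 − 16) = 96
Sum: (-100) + (-96) + (96) = -100

-100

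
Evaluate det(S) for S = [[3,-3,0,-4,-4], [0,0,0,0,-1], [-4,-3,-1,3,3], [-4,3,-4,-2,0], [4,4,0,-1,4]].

The determinant is 303.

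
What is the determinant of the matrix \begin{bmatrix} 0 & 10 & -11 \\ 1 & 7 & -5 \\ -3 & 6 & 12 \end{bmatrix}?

The determinant is -267.

Expand along column 1:
  − 1 · |10 -11; 6 12| = −1·(120 − (-66)) = -186
  + (-3) · |10 -11; 7 -5| = (-3)·(-50 − (-77)) = -81
Sum: (-186) + (-81) = -267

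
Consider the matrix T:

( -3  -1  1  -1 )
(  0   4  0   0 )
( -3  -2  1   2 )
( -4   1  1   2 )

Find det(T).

det(T) = -12

Expand along row 2 (it has 3 zeros):
  + (4) · M_22   where M_22 = det([-3 1 -1; -3 1 2; -4 1 2]) = -3
det = (+1)·(4)·(-3) = -12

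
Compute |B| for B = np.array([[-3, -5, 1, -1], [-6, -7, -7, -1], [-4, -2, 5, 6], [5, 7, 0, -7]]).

det(B) = 1186

Expand along row 4 (it has 1 zero):
  − (5) · M_41   where M_41 = det([-5 1 -1; -7 -7 -1; -2 5 6]) = 278
  + (7) · M_42   where M_42 = det([-3 1 -1; -6 -7 -1; -4 5 6]) = 209
  + (-7) · M_44   where M_44 = det([-3 -5 1; -6 -7 -7; -4 -2 5]) = -159
det = (-1)·(5)·(278) + (+1)·(7)·(209) + (+1)·(-7)·(-159) = 1186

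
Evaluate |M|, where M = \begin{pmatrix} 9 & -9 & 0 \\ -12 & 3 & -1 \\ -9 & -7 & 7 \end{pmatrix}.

|M| = -711

Expand along column 3:
  − (-1) · |9 -9; -9 -7| = −(-1)·(-63 − 81) = -144
  + 7 · |9 -9; -12 3| = 7·(27 − 108) = -567
Sum: (-144) + (-567) = -711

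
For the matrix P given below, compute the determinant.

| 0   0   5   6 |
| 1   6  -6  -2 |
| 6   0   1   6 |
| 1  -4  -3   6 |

Expand along row 1 (it has 2 zeros):
  + (5) · M_13   where M_13 = det([1 6 -2; 6 0 6; 1 -4 6]) = -108
  − (6) · M_14   where M_14 = det([1 6 -6; 6 0 1; 1 -4 -3]) = 262
det = (+1)·(5)·(-108) + (-1)·(6)·(262) = -2112

-2112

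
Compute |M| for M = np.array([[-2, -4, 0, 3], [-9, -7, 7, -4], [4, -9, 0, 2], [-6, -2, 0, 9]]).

Expand along column 3 (it has 3 zeros):
  − (7) · M_23   where M_23 = det([-2 -4 3; 4 -9 2; -6 -2 9]) = 160
det = (-1)·(7)·(160) = -1120

-1120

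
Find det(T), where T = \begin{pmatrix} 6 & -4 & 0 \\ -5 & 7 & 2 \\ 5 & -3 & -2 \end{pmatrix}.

Expand along row 1:
  + 6 · |7 2; -3 -2| = 6·(-14 − (-6)) = -48
  − (-4) · |-5 2; 5 -2| = −(-4)·(10 − 10) = 0
Sum: (-48) + (0) = -48

|T| = -48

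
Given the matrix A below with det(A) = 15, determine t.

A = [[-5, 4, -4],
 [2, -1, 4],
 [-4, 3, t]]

t = -9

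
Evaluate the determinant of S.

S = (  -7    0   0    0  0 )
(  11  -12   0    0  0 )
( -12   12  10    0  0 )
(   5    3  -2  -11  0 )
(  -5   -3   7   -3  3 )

S is lower triangular, so det(S) is the product of the diagonal entries:
det = (-7) · (-12) · (10) · (-11) · (3) = -27720

|S| = -27720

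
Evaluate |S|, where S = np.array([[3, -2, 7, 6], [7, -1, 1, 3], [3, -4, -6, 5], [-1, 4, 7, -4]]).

The determinant is -88.

Expand along row 1:
  + (3) · M_11   where M_11 = det([-1 1 3; -4 -6 5; 4 7 -4]) = 3
  − (-2) · M_12   where M_12 = det([7 1 3; 3 -6 5; -1 7 -4]) = -25
  + (7) · M_13   where M_13 = det([7 -1 3; 3 -4 5; -1 4 -4]) = -11
  − (6) · M_14   where M_14 = det([7 -1 1; 3 -4 -6; -1 4 7]) = -5
det = (+1)·(3)·(3) + (-1)·(-2)·(-25) + (+1)·(7)·(-11) + (-1)·(6)·(-5) = -88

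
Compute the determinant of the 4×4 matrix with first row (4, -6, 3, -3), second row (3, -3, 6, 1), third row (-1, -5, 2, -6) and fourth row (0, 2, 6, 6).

146

Expand along row 4 (it has 1 zero):
  + (2) · M_42   where M_42 = det([4 3 -3; 3 6 1; -1 2 -6]) = -137
  − (6) · M_43   where M_43 = det([4 -6 -3; 3 -3 1; -1 -5 -6]) = 44
  + (6) · M_44   where M_44 = det([4 -6 3; 3 -3 6; -1 -5 2]) = 114
det = (+1)·(2)·(-137) + (-1)·(6)·(44) + (+1)·(6)·(114) = 146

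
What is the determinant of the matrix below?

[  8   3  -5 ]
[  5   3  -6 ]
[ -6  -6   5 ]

The determinant is -75.

Expand along row 1:
  + 8 · |3 -6; -6 5| = 8·(15 − 36) = -168
  − 3 · |5 -6; -6 5| = −3·(25 − 36) = 33
  + (-5) · |5 3; -6 -6| = (-5)·(-30 − (-18)) = 60
Sum: (-168) + (33) + (60) = -75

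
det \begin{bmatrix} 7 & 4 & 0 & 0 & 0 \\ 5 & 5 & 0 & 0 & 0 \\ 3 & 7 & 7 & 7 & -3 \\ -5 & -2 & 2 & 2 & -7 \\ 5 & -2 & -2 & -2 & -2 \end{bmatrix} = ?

The matrix is block lower-triangular with a 2×2 block and a 3×3 block on the diagonal, so its determinant equals the product of the determinants of the diagonal blocks.
det of the 2×2 block = 15
det of the 3×3 block = 0
det = (15)·(0) = 0

0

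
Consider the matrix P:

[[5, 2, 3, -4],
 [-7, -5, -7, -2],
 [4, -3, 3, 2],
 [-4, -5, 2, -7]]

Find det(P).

1915

Expand along row 1:
  + (5) · M_11   where M_11 = det([-5 -7 -2; -3 3 2; -5 2 -7]) = 324
  − (2) · M_12   where M_12 = det([-7 -7 -2; 4 3 2; -4 2 -7]) = -5
  + (3) · M_13   where M_13 = det([-7 -5 -2; 4 -3 2; -4 -5 -7]) = -253
  − (-4) · M_14   where M_14 = det([-7 -5 -7; 4 -3 3; -4 -5 2]) = 261
det = (+1)·(5)·(324) + (-1)·(2)·(-5) + (+1)·(3)·(-253) + (-1)·(-4)·(261) = 1915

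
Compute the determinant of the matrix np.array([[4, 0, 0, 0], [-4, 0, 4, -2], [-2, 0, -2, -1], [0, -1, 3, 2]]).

32

Expand along row 1 (it has 3 zeros):
  + (4) · M_11   where M_11 = det([0 4 -2; 0 -2 -1; -1 3 2]) = 8
det = (+1)·(4)·(8) = 32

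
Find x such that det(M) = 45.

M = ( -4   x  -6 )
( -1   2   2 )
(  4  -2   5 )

Expanding along the column containing x, det(M) is linear in x: det(M) = (13)·x + (-20).
Set (13)·x + (-20) = 45  ⇒  (13)·x = 65  ⇒  x = 5.

5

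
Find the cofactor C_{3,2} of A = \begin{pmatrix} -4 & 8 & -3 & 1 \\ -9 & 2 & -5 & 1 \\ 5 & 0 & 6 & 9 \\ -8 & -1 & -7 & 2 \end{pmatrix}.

Delete row 3 and column 2; the remaining 3×3 submatrix is [-4 -3 1; -9 -5 1; -8 -7 2].
Its determinant is 5.
The cofactor carries sign (−1)^(3+2) = −1, so C_{3,2} = −(5) = -5.

-5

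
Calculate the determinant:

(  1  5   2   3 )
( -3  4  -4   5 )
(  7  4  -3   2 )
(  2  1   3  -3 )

Expand along row 1:
  + (1) · M_11   where M_11 = det([4 -4 5; 4 -3 2; 1 3 -3]) = 31
  − (5) · M_12   where M_12 = det([-3 -4 5; 7 -3 2; 2 3 -3]) = 26
  + (2) · M_13   where M_13 = det([-3 4 5; 7 4 2; 2 1 -3]) = 137
  − (3) · M_14   where M_14 = det([-3 4 -4; 7 4 -3; 2 1 3]) = -149
det = (+1)·(1)·(31) + (-1)·(5)·(26) + (+1)·(2)·(137) + (-1)·(3)·(-149) = 622

622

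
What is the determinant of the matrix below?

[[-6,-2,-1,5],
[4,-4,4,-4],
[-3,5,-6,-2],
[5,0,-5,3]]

Expand along row 4 (it has 1 zero):
  − (5) · M_41   where M_41 = det([-2 -1 5; -4 4 -4; 5 -6 -2]) = 112
  − (-5) · M_43   where M_43 = det([-6 -2 5; 4 -4 -4; -3 5 -2]) = -168
  + (3) · M_44   where M_44 = det([-6 -2 -1; 4 -4 4; -3 5 -6]) = -56
det = (-1)·(5)·(112) + (-1)·(-5)·(-168) + (+1)·(3)·(-56) = -1568

The determinant is -1568.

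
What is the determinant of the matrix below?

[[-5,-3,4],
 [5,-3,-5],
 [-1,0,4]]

Expand along row 3:
  + (-1) · |-3 4; -3 -5| = (-1)·(15 − (-12)) = -27
  + 4 · |-5 -3; 5 -3| = 4·(15 − (-15)) = 120
Sum: (-27) + (120) = 93

The determinant is 93.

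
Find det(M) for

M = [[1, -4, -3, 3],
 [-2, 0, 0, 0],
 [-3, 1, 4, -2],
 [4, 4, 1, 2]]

Expand along row 2 (it has 3 zeros):
  − (-2) · M_21   where M_21 = det([-4 -3 3; 1 4 -2; 4 1 2]) = -55
det = (-1)·(-2)·(-55) = -110

det(M) = -110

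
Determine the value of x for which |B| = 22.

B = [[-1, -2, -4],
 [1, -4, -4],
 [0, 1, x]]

Expanding along the row containing x, det(B) is linear in x: det(B) = (6)·x + (-8).
Set (6)·x + (-8) = 22  ⇒  (6)·x = 30  ⇒  x = 5.

5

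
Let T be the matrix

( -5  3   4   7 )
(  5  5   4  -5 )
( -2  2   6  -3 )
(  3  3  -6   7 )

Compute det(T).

576

Expand along row 1:
  + (-5) · M_11   where M_11 = det([5 4 -5; 2 6 -3; 3 -6 7]) = 178
  − (3) · M_12   where M_12 = det([5 4 -5; -2 6 -3; 3 -6 7]) = 170
  + (4) · M_13   where M_13 = det([5 5 -5; -2 2 -3; 3 3 7]) = 200
  − (7) · M_14   where M_14 = det([5 5 4; -2 2 6; 3 3 -6]) = -168
det = (+1)·(-5)·(178) + (-1)·(3)·(170) + (+1)·(4)·(200) + (-1)·(7)·(-168) = 576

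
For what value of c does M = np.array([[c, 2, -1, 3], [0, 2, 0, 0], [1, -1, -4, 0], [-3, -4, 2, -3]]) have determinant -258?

Expanding along the column containing c, det(M) is linear in c: det(M) = (24)·c + (-66).
Set (24)·c + (-66) = -258  ⇒  (24)·c = -192  ⇒  c = -8.

c = -8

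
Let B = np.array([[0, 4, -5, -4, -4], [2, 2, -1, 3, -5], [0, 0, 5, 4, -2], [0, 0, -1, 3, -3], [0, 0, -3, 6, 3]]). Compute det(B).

The determinant is -1416.

B is block upper-triangular with a 2×2 block and a 3×3 block on the diagonal, so its determinant equals the product of the determinants of the diagonal blocks.
det of the 2×2 block = -8
det of the 3×3 block = 177
det = (-8)·(177) = -1416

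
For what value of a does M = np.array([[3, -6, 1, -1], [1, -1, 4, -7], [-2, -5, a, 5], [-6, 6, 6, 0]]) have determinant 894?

-1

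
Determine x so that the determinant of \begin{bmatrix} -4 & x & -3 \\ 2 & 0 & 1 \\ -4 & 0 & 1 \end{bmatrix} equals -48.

x = 8

Expanding along the row containing x, det(M) is linear in x: det(M) = (-6)·x + (0).
Set (-6)·x + (0) = -48  ⇒  (-6)·x = -48  ⇒  x = 8.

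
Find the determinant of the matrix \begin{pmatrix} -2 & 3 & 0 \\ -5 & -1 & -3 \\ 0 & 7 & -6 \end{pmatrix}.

The determinant is -144.

Expand along column 1:
  + (-2) · |-1 -3; 7 -6| = (-2)·(6 − (-21)) = -54
  − (-5) · |3 0; 7 -6| = −(-5)·(-18 − 0) = -90
Sum: (-54) + (-90) = -144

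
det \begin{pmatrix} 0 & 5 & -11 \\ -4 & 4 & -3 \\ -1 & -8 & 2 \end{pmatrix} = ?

-341

Expand along row 1:
  − 5 · |-4 -3; -1 2| = −5·(-8 − 3) = 55
  + (-11) · |-4 4; -1 -8| = (-11)·(32 − (-4)) = -396
Sum: (55) + (-396) = -341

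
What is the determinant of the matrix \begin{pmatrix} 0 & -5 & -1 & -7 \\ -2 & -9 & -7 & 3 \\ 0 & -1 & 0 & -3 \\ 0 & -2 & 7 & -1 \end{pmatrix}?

The determinant is -122.

Expand along column 1 (it has 3 zeros):
  − (-2) · M_21   where M_21 = det([-5 -1 -7; -1 0 -3; -2 7 -1]) = -61
det = (-1)·(-2)·(-61) = -122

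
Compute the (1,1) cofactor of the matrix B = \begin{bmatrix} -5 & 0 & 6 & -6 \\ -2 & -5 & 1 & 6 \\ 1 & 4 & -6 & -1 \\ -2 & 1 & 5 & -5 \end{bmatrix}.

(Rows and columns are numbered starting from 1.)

Delete row 1 and column 1; the remaining 3×3 submatrix is [-5 1 6; 4 -6 -1; 1 5 -5].
Its determinant is 0.
The cofactor carries sign (−1)^(1+1) = +1, so C_{1,1} = +(0) = 0.

0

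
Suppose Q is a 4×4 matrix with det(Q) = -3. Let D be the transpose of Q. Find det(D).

-3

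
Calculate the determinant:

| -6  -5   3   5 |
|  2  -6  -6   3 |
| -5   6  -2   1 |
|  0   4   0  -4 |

1164

Expand along row 4 (it has 2 zeros):
  + (4) · M_42   where M_42 = det([-6 3 5; 2 -6 3; -5 -2 1]) = -221
  + (-4) · M_44   where M_44 = det([-6 -5 3; 2 -6 -6; -5 6 -2]) = -512
det = (+1)·(4)·(-221) + (+1)·(-4)·(-512) = 1164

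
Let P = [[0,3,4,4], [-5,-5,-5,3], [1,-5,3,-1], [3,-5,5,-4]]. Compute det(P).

Expand along row 1 (it has 1 zero):
  − (3) · M_12   where M_12 = det([-5 -5 3; 1 3 -1; 3 5 -4]) = 18
  + (4) · M_13   where M_13 = det([-5 -5 3; 1 -5 -1; 3 -5 -4]) = -50
  − (4) · M_14   where M_14 = det([-5 -5 -5; 1 -5 3; 3 -5 5]) = -20
det = (-1)·(3)·(18) + (+1)·(4)·(-50) + (-1)·(4)·(-20) = -174

det(P) = -174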